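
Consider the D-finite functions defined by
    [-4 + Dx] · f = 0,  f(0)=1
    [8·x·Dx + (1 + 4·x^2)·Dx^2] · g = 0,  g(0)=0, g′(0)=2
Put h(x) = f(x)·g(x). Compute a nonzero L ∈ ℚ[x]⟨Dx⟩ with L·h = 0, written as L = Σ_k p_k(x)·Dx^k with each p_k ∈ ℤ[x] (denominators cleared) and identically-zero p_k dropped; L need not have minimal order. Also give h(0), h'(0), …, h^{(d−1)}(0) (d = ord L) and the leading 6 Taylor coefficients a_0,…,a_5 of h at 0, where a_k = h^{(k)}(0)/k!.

f: a_k = 1, 4, 8, 32/3, 32/3, 128/15, …
g: a_k = 0, 2, 0, -8/3, 0, 32/5, …
f·g: L₀ = L_f ⊗_s L_g, ord ≤ 1·2.
L = (16 - 32·x + 64·x^2) + (-8 + 8·x - 32·x^2)·Dx + (1 + 4·x^2)·Dx^2  (order 2).
h: a_k = 0, 2, 8, 40/3, 32/3, 32/5, …
ICs: h(0) = 0, h′(0) = 2.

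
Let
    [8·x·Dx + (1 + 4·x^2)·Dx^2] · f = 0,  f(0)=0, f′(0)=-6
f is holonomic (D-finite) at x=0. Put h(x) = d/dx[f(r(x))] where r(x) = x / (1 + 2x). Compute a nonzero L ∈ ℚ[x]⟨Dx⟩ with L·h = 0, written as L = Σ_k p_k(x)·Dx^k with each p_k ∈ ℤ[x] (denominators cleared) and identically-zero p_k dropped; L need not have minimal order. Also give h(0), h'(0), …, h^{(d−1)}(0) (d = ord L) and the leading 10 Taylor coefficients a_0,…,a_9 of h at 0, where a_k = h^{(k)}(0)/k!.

L = (4 + 16·x) + (1 + 4·x + 8·x^2)·Dx  (order 1).
h: a_k = -6, 24, -48, 0, 384, -1536, 3072, 0, -24576, 98304, …
ICs: h(0) = -6.

f: a_k = 0, -6, 0, 8, 0, -96/5, 0, 384/7, 0, -512/3, …
h₀=f(r): pull back L_f along r ⇒ L₀.
Differentiate: ansatz ord ≤ ord L₀ ⇒ L.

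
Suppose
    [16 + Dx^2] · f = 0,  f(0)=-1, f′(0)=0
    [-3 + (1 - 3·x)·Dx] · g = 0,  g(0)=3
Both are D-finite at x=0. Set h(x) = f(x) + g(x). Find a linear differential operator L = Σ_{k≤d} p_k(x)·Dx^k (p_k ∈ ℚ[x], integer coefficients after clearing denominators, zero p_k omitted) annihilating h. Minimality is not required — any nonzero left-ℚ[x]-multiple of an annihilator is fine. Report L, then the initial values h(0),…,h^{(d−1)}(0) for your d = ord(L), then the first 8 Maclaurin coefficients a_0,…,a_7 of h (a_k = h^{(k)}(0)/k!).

f: a_k = -1, 0, 8, 0, -32/3, 0, 256/45, 0, …
g: a_k = 3, 9, 27, 81, 243, 729, 2187, 6561, …
h₀=f+g: left-lcm gives L₀, ord ≤ 3.
L = (-1680 + 2304·x - 3456·x^2) + (272 - 1584·x + 3456·x^2 - 3456·x^3)·Dx + (-105 + 144·x - 216·x^2)·Dx^2 + (17 - 99·x + 216·x^2 - 216·x^3)·Dx^3  (order 3).
h: a_k = 2, 9, 35, 81, 697/3, 729, 98671/45, 6561, …
ICs: h(0) = 2, h′(0) = 9, h′′(0) = 70.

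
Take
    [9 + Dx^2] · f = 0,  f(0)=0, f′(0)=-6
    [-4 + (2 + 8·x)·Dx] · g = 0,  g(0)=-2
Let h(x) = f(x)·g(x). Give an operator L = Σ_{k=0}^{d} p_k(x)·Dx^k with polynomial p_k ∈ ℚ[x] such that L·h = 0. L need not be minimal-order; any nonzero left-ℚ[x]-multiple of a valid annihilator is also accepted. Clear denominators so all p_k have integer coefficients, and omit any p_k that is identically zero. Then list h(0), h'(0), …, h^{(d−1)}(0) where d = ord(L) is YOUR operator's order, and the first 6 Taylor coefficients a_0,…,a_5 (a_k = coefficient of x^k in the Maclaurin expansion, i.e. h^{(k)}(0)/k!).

L = (21 + 72·x + 144·x^2) + (-4 - 16·x)·Dx + (1 + 8·x + 16·x^2)·Dx^2  (order 2).
h: a_k = 0, 12, 24, -42, 12, -759/10, …
ICs: h(0) = 0, h′(0) = 12.

f: a_k = 0, -6, 0, 9, 0, -81/20, …
g: a_k = -2, -4, 4, -8, 20, -56, …
f·g: L₀ = L_f ⊗_s L_g, ord ≤ 2·1.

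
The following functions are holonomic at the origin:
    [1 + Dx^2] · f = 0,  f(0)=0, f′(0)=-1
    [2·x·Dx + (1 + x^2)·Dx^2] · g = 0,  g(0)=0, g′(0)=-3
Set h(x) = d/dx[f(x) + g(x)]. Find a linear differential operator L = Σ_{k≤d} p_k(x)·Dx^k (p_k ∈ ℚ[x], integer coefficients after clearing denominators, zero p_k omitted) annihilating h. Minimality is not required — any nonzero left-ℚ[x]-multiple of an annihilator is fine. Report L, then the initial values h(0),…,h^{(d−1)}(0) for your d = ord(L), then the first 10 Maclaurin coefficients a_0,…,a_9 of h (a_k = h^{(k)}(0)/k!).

f: a_k = 0, -1, 0, 1/6, 0, -1/120, 0, 1/5040, 0, -1/362880, …
g: a_k = 0, -3, 0, 1, 0, -3/5, 0, 3/7, 0, -1/3, …
L₀ := lclm(L_f,L_g); ord L₀ ≤ 2+2.
Differentiate: ansatz ord ≤ ord L₀ ⇒ L.
L = (-22·x + 28·x^3 + 2·x^5) + (-1 + 7·x^2 + 9·x^4 + x^6)·Dx + (-22·x + 28·x^3 + 2·x^5)·Dx^2 + (-1 + 7·x^2 + 9·x^4 + x^6)·Dx^3  (order 3).
h: a_k = -4, 0, 7/2, 0, -73/24, 0, 2161/720, 0, -120961/40320, 0, …
ICs: h(0) = -4, h′(0) = 0, h′′(0) = 7.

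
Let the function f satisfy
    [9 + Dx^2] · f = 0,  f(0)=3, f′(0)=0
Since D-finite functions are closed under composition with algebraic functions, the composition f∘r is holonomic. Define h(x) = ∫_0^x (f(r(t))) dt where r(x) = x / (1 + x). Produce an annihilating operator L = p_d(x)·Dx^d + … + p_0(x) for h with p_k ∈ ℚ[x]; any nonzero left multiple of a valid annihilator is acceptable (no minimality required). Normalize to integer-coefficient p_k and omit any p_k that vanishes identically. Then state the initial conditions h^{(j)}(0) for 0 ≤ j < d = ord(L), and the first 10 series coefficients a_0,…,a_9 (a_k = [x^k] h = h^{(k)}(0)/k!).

f: a_k = 3, 0, -27/2, 0, 81/8, 0, -243/80, 0, 2187/4480, 0, …
Change of var in L_f (x↦r) gives L₀.
∫: right-multiply L₀ by Dx.
L = 9·Dx + (2 + 6·x + 6·x^2 + 2·x^3)·Dx^2 + (1 + 4·x + 6·x^2 + 4·x^3 + x^4)·Dx^3  (order 3).
h: a_k = 0, 3, 0, -9/2, 27/4, -243/40, 9/4, 351/80, -4131/320, 97851/4480, …
ICs: h(0) = 0, h′(0) = 3, h′′(0) = 0.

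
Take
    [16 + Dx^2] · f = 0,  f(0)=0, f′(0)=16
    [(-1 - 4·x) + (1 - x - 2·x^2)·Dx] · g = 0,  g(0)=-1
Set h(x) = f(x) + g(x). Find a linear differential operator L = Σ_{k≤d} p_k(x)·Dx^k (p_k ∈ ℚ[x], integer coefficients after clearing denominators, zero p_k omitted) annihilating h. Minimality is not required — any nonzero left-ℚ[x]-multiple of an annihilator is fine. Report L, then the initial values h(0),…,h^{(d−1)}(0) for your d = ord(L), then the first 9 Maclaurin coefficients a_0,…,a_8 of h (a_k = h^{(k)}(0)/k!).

f: a_k = 0, 16, 0, -128/3, 0, 512/15, 0, -4096/315, 0, …
g: a_k = -1, -1, -3, -5, -11, -21, -43, -85, -171, …
Weyl lclm of L_f,L_g ⇒ L₀ (ord ≤ 3).
L = (-368 - 1408·x + 256·x^2 - 512·x^3 - 2560·x^4 - 2048·x^5) + (176 - 336·x - 384·x^2 + 1024·x^3 + 384·x^4 - 1536·x^5 - 1024·x^6)·Dx + (-23 - 88·x + 16·x^2 - 32·x^3 - 160·x^4 - 128·x^5)·Dx^2 + (11 - 21·x - 24·x^2 + 64·x^3 + 24·x^4 - 96·x^5 - 64·x^6)·Dx^3  (order 3).
h: a_k = -1, 15, -3, -143/3, -11, 197/15, -43, -30871/315, -171, …
ICs: h(0) = -1, h′(0) = 15, h′′(0) = -6.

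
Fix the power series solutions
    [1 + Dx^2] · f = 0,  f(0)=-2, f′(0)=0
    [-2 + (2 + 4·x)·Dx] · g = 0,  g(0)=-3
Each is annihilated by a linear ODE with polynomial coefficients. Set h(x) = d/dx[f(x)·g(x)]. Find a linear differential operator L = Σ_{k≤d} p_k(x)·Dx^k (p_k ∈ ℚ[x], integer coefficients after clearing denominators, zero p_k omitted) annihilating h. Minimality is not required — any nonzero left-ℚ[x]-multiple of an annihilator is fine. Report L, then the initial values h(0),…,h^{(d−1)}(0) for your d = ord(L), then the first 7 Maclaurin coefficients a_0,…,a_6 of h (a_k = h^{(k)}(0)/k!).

L = (2 + 12·x + 16·x^2 + 8·x^3 + 4·x^4) + (1 - 6·x^2 - 4·x^3)·Dx + (1 + 5·x + 9·x^2 + 8·x^3 + 4·x^4)·Dx^2  (order 2).
h: a_k = 6, -12, 0, -8, 20, -184/5, 1036/15, …
ICs: h(0) = 6, h′(0) = -12.

f: a_k = -2, 0, 1, 0, -1/12, 0, 1/360, …
g: a_k = -3, -3, 3/2, -3/2, 15/8, -21/8, 63/16, …
f·g: L₀ = L_f ⊗_s L_g, ord ≤ 2·1.
h=h₀': d/dx-closure on L₀ ⇒ L.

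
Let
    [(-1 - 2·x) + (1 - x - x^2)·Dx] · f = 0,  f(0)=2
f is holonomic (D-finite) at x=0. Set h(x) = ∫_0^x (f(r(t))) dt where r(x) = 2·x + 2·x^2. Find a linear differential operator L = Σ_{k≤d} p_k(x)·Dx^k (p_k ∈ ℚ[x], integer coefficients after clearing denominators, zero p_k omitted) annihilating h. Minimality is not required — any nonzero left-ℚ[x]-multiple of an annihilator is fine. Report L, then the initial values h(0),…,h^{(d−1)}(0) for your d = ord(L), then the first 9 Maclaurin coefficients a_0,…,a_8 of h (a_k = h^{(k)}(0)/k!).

f: a_k = 2, 2, 4, 6, 10, 16, 26, 42, 68, …
Change of var in L_f (x↦r) gives L₀.
Integrate: L := L₀·Dx.
L = (2 + 12·x + 24·x^2 + 16·x^3)·Dx + (-1 + 2·x + 6·x^2 + 8·x^3 + 4·x^4)·Dx^2  (order 2).
h: a_k = 0, 2, 2, 20/3, 20, 64, 216, 5232/7, 2640, …
ICs: h(0) = 0, h′(0) = 2.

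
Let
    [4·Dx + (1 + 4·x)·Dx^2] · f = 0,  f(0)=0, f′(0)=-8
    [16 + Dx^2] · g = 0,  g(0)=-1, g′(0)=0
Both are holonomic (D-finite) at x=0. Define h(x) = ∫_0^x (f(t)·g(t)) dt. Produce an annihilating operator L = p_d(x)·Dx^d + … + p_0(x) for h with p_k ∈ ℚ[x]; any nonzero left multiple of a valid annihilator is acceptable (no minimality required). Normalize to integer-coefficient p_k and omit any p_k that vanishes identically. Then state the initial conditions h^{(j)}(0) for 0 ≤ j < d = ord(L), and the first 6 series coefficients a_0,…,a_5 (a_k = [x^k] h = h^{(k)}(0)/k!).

f: a_k = 0, -8, 16, -128/3, 128, -2048/5, …
g: a_k = -1, 0, 8, 0, -32/3, 0, …
Sym-product of L_f,L_g gives L₀ (≤ ord 4).
∫: right-multiply L₀ by Dx.
L = (-768 + 6144·x + 77824·x^2 + 262144·x^3 + 262144·x^4)·Dx + (256 + 5120·x + 24576·x^2 + 32768·x^3)·Dx^2 + (1280·x + 10752·x^2 + 32768·x^3 + 32768·x^4)·Dx^3 + (16 + 320·x + 1536·x^2 + 2048·x^3)·Dx^4 + (3 + 56·x + 368·x^2 + 1024·x^3 + 1024·x^4)·Dx^5  (order 5).
h: a_k = 0, 0, 4, -16/3, -16/3, 0, …
ICs: h(0) = 0, h′(0) = 0, h′′(0) = 8, h′′′(0) = -32, h′′′′(0) = -128.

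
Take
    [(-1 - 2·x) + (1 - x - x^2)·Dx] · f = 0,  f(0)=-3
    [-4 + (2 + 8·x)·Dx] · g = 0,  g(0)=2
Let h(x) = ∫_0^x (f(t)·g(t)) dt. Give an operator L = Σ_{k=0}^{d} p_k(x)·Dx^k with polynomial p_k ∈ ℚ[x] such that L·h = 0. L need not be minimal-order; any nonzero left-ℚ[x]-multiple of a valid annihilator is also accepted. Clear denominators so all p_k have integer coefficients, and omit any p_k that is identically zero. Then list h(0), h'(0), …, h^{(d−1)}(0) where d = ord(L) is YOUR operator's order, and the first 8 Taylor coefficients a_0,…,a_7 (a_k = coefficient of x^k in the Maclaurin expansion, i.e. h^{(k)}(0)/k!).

L = (3 + 4·x + 6·x^2)·Dx + (-1 - 3·x + 5·x^2 + 4·x^3)·Dx^2  (order 2).
h: a_k = 0, -6, -9, -4, -27/2, -6/5, -38, 270/7, …
ICs: h(0) = 0, h′(0) = -6.

f: a_k = -3, -3, -6, -9, -15, -24, -39, -63, …
g: a_k = 2, 4, -4, 8, -20, 56, -168, 528, …
Product ⇒ symmetric product L₀, ord ≤ 1.
Integrate: L := L₀·Dx.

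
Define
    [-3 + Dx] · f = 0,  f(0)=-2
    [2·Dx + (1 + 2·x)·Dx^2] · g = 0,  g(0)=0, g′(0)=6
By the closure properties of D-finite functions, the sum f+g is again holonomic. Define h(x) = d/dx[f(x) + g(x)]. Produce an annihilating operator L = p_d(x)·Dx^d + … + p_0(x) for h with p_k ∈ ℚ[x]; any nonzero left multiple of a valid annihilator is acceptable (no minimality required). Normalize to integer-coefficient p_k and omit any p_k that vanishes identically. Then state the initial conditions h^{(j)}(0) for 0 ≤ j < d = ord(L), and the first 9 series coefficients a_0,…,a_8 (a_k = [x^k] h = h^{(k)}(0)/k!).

L = (-42 - 36·x) + (-1 - 36·x - 36·x^2)·Dx + (5 + 16·x + 12·x^2)·Dx^2  (order 2).
h: a_k = 0, -30, -3, -75, 303/4, -4083/20, 15117/40, -215769/280, 3438453/2240, …
ICs: h(0) = 0, h′(0) = -30.

f: a_k = -2, -6, -9, -9, -27/4, -81/20, -81/40, -243/280, -729/2240, …
g: a_k = 0, 6, -6, 8, -12, 96/5, -32, 384/7, -96, …
h₀=f+g: left-lcm gives L₀, ord ≤ 3.
h=h₀': d/dx-closure on L₀ ⇒ L.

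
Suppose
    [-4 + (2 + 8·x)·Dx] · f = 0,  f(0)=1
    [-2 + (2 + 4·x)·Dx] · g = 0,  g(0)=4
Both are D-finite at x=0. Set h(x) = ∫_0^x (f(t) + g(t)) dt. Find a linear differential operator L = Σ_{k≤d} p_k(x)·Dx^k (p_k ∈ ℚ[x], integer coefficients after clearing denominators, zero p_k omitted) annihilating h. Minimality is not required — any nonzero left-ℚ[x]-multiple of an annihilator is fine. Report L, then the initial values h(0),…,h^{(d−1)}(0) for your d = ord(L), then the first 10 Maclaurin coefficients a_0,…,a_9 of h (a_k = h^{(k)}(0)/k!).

L = -2·Dx + (3 + 8·x)·Dx^2 + (1 + 6·x + 8·x^2)·Dx^3  (order 3).
h: a_k = 0, 5, 3, -4/3, 3/2, -5/2, 21/4, -51/4, 1089/32, -9295/96, …
ICs: h(0) = 0, h′(0) = 5, h′′(0) = 6.

f: a_k = 1, 2, -2, 4, -10, 28, -84, 264, -858, 2860, …
g: a_k = 4, 4, -2, 2, -5/2, 7/2, -21/4, 33/4, -429/32, 715/32, …
h₀=f+g: left-lcm gives L₀, ord ≤ 2.
∫: right-multiply L₀ by Dx.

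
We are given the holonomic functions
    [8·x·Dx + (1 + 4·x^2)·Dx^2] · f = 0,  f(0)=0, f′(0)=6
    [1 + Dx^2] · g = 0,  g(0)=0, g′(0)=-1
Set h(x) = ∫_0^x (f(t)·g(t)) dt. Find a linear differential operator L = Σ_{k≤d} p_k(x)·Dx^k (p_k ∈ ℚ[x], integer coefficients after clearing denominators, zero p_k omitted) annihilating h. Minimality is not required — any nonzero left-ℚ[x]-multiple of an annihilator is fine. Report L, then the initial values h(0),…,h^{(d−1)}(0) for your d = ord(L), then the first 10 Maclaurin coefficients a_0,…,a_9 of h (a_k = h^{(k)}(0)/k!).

L = (85 + 944·x^2 + 416·x^4 + 256·x^6 + 256·x^8)·Dx + (144·x + 704·x^3 + 768·x^5 + 1024·x^7)·Dx^2 + (90 + 992·x^2 + 576·x^4 + 512·x^6 + 512·x^8)·Dx^3 + (144·x + 704·x^3 + 768·x^5 + 1024·x^7)·Dx^4 + (5 + 48·x^2 + 160·x^4 + 256·x^6 + 256·x^8)·Dx^5  (order 5).
h: a_k = 0, 0, 0, -2, 0, 9/5, 0, -247/84, 0, 155/24, …
ICs: h(0) = 0, h′(0) = 0, h′′(0) = 0, h′′′(0) = -12, h′′′′(0) = 0.

f: a_k = 0, 6, 0, -8, 0, 96/5, 0, -384/7, 0, 512/3, …
g: a_k = 0, -1, 0, 1/6, 0, -1/120, 0, 1/5040, 0, -1/362880, …
f·g: L₀ = L_f ⊗_s L_g, ord ≤ 2·2.
h=∫h₀ ⇒ L = L₀·Dx.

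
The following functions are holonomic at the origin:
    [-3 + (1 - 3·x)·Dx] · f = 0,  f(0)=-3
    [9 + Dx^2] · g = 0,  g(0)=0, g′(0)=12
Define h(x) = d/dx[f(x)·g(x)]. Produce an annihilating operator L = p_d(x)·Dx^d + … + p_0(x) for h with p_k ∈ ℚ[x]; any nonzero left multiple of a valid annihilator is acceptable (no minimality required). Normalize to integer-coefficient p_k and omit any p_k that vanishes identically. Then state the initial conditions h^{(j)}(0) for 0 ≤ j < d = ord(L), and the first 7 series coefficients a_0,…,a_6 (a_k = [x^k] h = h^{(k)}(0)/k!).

L = (-9 - 54·x + 81·x^2) + (-6 + 18·x)·Dx + (1 - 6·x + 9·x^2)·Dx^2  (order 2).
h: a_k = -36, -216, -810, -3240, -24543/2, -220887/5, -3091689/20, …
ICs: h(0) = -36, h′(0) = -216.

f: a_k = -3, -9, -27, -81, -243, -729, -2187, …
g: a_k = 0, 12, 0, -18, 0, 81/10, 0, …
f·g: L₀ = L_f ⊗_s L_g, ord ≤ 1·2.
h=h₀': d/dx-closure on L₀ ⇒ L.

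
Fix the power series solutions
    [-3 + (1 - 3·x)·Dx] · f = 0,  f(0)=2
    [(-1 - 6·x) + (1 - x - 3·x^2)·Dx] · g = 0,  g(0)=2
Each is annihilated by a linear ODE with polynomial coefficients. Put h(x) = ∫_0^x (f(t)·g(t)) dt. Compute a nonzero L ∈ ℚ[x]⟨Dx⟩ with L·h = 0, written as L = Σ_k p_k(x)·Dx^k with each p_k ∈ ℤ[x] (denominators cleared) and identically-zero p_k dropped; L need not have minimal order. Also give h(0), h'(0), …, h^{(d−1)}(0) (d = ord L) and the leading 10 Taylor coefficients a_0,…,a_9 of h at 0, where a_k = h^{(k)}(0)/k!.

f: a_k = 2, 6, 18, 54, 162, 486, 1458, 4374, 13122, 39366, …
g: a_k = 2, 2, 8, 14, 38, 80, 194, 434, 1016, 2318, …
Product ⇒ symmetric product L₀, ord ≤ 1.
h=∫₀ˣh₀: take L = L₀·Dx.
L = (-4 + 27·x^2)·Dx + (1 - 4·x + 9·x^3)·Dx^2  (order 2).
h: a_k = 0, 4, 8, 64/3, 55, 736/5, 1184/3, 7492/7, 2918, 72064/9, …
ICs: h(0) = 0, h′(0) = 4.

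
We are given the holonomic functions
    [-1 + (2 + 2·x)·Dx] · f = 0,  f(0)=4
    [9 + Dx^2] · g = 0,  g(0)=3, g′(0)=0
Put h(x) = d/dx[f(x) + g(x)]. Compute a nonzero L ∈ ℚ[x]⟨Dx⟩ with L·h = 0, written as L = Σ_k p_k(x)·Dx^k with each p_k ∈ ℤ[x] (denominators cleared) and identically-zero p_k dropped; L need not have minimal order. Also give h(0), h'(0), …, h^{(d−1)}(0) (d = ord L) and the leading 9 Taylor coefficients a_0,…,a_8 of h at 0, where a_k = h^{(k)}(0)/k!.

L = (-153 - 216·x - 108·x^2) + (-234 - 666·x - 648·x^2 - 216·x^3)·Dx + (-17 - 24·x - 12·x^2)·Dx^2 + (-26 - 74·x - 72·x^2 - 24·x^3)·Dx^3  (order 3).
h: a_k = 2, -28, 3/4, 319/8, 35/64, -11979/640, 231/512, 124953/35840, 6435/16384, …
ICs: h(0) = 2, h′(0) = -28, h′′(0) = 3/2.

f: a_k = 4, 2, -1/2, 1/4, -5/32, 7/64, -21/256, 33/512, -429/8192, …
g: a_k = 3, 0, -27/2, 0, 81/8, 0, -243/80, 0, 2187/4480, …
Sum ⇒ L₀ = lclm(L_f,L_g) in ℚ(x)⟨Dx⟩.
h₀' ⇒ L via d/dx closure of L₀.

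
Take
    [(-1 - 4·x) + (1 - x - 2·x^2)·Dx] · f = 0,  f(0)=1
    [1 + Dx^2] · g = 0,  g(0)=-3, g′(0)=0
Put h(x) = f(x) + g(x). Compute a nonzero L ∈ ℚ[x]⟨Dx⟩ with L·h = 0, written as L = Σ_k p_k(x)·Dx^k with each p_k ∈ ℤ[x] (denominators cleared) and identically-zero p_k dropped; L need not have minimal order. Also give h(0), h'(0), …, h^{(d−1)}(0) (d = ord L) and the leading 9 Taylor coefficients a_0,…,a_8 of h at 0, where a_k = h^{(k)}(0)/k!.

L = (31 + 146·x + 133·x^2 + 184·x^3 + 20·x^4 + 16·x^5) + (-7 - 3·x + 3·x^2 + 37·x^3 + 42·x^4 + 12·x^5 + 8·x^6)·Dx + (31 + 146·x + 133·x^2 + 184·x^3 + 20·x^4 + 16·x^5)·Dx^2 + (-7 - 3·x + 3·x^2 + 37·x^3 + 42·x^4 + 12·x^5 + 8·x^6)·Dx^3  (order 3).
h: a_k = -2, 1, 9/2, 5, 87/8, 21, 10321/240, 85, 2298239/13440, …
ICs: h(0) = -2, h′(0) = 1, h′′(0) = 9.

f: a_k = 1, 1, 3, 5, 11, 21, 43, 85, 171, …
g: a_k = -3, 0, 3/2, 0, -1/8, 0, 1/240, 0, -1/13440, …
Sum ⇒ L₀ = lclm(L_f,L_g) in ℚ(x)⟨Dx⟩.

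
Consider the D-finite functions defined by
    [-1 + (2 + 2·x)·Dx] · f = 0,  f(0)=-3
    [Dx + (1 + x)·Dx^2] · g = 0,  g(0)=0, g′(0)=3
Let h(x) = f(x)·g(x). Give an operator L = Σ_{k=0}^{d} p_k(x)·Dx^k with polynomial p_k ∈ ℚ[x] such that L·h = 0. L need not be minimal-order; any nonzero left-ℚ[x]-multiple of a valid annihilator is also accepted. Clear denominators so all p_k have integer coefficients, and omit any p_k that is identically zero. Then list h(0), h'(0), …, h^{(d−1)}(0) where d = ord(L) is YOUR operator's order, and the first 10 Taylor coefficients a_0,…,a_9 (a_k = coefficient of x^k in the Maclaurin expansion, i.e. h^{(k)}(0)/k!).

f: a_k = -3, -3/2, 3/8, -3/16, 15/128, -21/256, 63/1024, -99/2048, 1287/32768, -2145/65536, …
g: a_k = 0, 3, -3/2, 1, -3/4, 3/5, -1/2, 3/7, -3/8, 1/3, …
Product ⇒ symmetric product L₀, ord ≤ 2.
L = 1 + (4 + 8·x + 4·x^2)·Dx^2  (order 2).
h: a_k = 0, -9, 0, 3/8, -3/8, 213/640, -93/320, 9129/35840, -8067/35840, 46027/229376, …
ICs: h(0) = 0, h′(0) = -9.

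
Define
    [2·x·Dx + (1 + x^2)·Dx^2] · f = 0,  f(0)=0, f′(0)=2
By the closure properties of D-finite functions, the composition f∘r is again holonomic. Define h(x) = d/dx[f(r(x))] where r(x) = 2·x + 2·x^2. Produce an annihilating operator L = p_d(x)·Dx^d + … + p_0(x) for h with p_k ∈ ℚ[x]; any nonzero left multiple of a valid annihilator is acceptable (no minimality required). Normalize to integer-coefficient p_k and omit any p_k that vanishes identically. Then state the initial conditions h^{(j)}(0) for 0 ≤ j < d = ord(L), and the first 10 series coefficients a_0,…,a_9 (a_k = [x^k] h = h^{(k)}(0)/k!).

L = (-2 + 8·x + 32·x^2 + 48·x^3 + 24·x^4) + (1 + 2·x + 4·x^2 + 16·x^3 + 20·x^4 + 8·x^5)·Dx  (order 1).
h: a_k = 4, 8, -16, -64, -16, 352, 640, -1024, -5312, -2432, …
ICs: h(0) = 4.

f: a_k = 0, 2, 0, -2/3, 0, 2/5, 0, -2/7, 0, 2/9, …
f∘r: x↦r, Dx↦Dx/r' in L_f ⇒ L₀.
Derive L from L₀ (diff closure).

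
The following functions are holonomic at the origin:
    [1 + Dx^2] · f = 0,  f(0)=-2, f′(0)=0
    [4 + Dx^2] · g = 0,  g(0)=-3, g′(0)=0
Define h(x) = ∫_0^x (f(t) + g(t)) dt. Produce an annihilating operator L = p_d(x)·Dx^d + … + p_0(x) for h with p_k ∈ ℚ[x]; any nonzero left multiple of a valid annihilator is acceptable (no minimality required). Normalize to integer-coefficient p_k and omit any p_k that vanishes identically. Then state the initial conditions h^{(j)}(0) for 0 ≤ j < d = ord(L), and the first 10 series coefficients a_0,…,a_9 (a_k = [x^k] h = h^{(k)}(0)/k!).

L = 4·Dx + 5·Dx^3 + Dx^5  (order 5).
h: a_k = 0, -5, 0, 7/3, 0, -5/12, 0, 97/2520, 0, -11/5184, …
ICs: h(0) = 0, h′(0) = -5, h′′(0) = 0, h′′′(0) = 14, h′′′′(0) = 0.

f: a_k = -2, 0, 1, 0, -1/12, 0, 1/360, 0, -1/20160, 0, …
g: a_k = -3, 0, 6, 0, -2, 0, 4/15, 0, -2/105, 0, …
Weyl lclm of L_f,L_g ⇒ L₀ (ord ≤ 4).
Integrate: L := L₀·Dx.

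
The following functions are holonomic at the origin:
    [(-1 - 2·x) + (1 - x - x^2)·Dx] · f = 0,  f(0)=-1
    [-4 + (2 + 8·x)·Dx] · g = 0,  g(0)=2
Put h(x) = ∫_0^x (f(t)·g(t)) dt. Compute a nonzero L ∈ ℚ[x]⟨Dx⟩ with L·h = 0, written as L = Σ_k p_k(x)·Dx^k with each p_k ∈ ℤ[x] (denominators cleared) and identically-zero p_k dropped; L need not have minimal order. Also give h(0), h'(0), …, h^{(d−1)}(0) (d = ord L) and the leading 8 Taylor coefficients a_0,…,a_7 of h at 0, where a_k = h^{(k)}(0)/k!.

f: a_k = -1, -1, -2, -3, -5, -8, -13, -21, …
g: a_k = 2, 4, -4, 8, -20, 56, -168, 528, …
L₀ := L_f ⊗_s L_g (sym. prod.), ord ≤ 1.
Integrate: L := L₀·Dx.
L = (3 + 4·x + 6·x^2)·Dx + (-1 - 3·x + 5·x^2 + 4·x^3)·Dx^2  (order 2).
h: a_k = 0, -2, -3, -4/3, -9/2, -2/5, -38/3, 90/7, …
ICs: h(0) = 0, h′(0) = -2.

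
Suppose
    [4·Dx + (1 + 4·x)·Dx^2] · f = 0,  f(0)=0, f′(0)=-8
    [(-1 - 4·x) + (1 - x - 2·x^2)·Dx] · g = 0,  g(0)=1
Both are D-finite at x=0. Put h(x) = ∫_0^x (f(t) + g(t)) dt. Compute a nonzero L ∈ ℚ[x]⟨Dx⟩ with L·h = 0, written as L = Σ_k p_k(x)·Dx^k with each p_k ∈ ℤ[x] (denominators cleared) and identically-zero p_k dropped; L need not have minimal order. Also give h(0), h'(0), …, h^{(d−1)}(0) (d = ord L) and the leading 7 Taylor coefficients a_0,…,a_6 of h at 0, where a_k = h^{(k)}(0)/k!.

f: a_k = 0, -8, 16, -128/3, 128, -2048/5, 4096/3, …
g: a_k = 1, 1, 3, 5, 11, 21, 43, …
Weyl lclm of L_f,L_g ⇒ L₀ (ord ≤ 3).
h=∫h₀ ⇒ L = L₀·Dx.
L = (-156 - 624·x - 1440·x^2 - 768·x^3 - 768·x^4)·Dx^2 + (1 - 160·x - 1064·x^2 - 1952·x^3 - 1600·x^4 - 1280·x^5)·Dx^3 + (5 + 39·x + 66·x^2 - 80·x^3 - 240·x^4 - 384·x^5 - 256·x^6)·Dx^4  (order 4).
h: a_k = 0, 1, -7/2, 19/3, -113/12, 139/5, -1943/30, …
ICs: h(0) = 0, h′(0) = 1, h′′(0) = -7, h′′′(0) = 38.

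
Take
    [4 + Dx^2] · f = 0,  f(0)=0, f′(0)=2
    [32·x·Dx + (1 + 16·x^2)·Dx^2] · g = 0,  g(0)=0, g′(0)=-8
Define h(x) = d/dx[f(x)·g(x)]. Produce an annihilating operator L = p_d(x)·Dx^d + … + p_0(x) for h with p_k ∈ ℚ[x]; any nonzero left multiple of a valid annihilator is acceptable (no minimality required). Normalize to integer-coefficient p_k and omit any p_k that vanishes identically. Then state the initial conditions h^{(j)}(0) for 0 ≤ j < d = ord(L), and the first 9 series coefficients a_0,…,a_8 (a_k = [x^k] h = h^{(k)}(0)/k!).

f: a_k = 0, 2, 0, -4/3, 0, 4/15, 0, -8/315, 0, …
g: a_k = 0, -8, 0, 128/3, 0, -2048/5, 0, 32768/7, 0, …
Sym-product of L_f,L_g gives L₀ (≤ ord 4).
Differentiate: ansatz ord ≤ ord L₀ ⇒ L.
L = (62288 + 2213376·x^2 + 73428992·x^4 + 58982400·x^6 + 3145728·x^8 - 167772160·x^10 + 268435456·x^12) + (35072·x + 2871296·x^3 + 39976960·x^5 + 52428800·x^7 + 83886080·x^9 + 268435456·x^11)·Dx + (15912 + 579328·x^2 + 18954240·x^4 + 19529728·x^6 + 9961472·x^8 - 16777216·x^10 + 134217728·x^12)·Dx^2 + (8768·x + 717824·x^3 + 9994240·x^5 + 13107200·x^7 + 20971520·x^9 + 67108864·x^11)·Dx^3 + (85 + 6496·x^2 + 149248·x^4 + 1196032·x^6 + 2293760·x^8 + 6291456·x^10 + 16777216·x^12)·Dx^4  (order 4).
h: a_k = 0, -32, 0, 384, 0, -15808/3, 0, 79360, 0, …
ICs: h(0) = 0, h′(0) = -32, h′′(0) = 0, h′′′(0) = 2304.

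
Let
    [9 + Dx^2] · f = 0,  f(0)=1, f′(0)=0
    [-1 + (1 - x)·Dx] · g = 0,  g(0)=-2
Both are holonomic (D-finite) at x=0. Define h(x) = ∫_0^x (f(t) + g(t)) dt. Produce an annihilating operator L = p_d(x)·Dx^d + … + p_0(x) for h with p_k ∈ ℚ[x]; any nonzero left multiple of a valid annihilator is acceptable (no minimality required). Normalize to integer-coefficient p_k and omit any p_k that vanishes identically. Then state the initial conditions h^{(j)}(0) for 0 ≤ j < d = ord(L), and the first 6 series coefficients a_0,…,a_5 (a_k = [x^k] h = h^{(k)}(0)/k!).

f: a_k = 1, 0, -9/2, 0, 27/8, 0, …
g: a_k = -2, -2, -2, -2, -2, -2, …
Weyl lclm of L_f,L_g ⇒ L₀ (ord ≤ 3).
Integrate: L := L₀·Dx.
L = (-135 + 162·x - 81·x^2)·Dx + (99 - 261·x + 243·x^2 - 81·x^3)·Dx^2 + (-15 + 18·x - 9·x^2)·Dx^3 + (11 - 29·x + 27·x^2 - 9·x^3)·Dx^4  (order 4).
h: a_k = 0, -1, -1, -13/6, -1/2, 11/40, …
ICs: h(0) = 0, h′(0) = -1, h′′(0) = -2, h′′′(0) = -13.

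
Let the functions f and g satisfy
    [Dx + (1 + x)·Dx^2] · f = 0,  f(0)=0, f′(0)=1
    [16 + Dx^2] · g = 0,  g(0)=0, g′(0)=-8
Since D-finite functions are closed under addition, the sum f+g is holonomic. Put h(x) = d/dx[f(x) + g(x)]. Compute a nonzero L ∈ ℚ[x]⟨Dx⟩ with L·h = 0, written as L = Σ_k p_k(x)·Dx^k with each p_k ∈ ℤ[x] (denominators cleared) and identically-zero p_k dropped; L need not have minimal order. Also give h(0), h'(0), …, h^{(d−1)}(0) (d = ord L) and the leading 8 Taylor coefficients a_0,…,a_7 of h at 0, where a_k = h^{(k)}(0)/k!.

L = (176 + 256·x + 128·x^2) + (144 + 400·x + 384·x^2 + 128·x^3)·Dx + (11 + 16·x + 8·x^2)·Dx^2 + (9 + 25·x + 24·x^2 + 8·x^3)·Dx^3  (order 3).
h: a_k = -7, -1, 65, -1, -253/3, -1, 2093/45, -1, …
ICs: h(0) = -7, h′(0) = -1, h′′(0) = 130.

f: a_k = 0, 1, -1/2, 1/3, -1/4, 1/5, -1/6, 1/7, …
g: a_k = 0, -8, 0, 64/3, 0, -256/15, 0, 2048/315, …
Sum ⇒ L₀ = lclm(L_f,L_g) in ℚ(x)⟨Dx⟩.
Differentiate: ansatz ord ≤ ord L₀ ⇒ L.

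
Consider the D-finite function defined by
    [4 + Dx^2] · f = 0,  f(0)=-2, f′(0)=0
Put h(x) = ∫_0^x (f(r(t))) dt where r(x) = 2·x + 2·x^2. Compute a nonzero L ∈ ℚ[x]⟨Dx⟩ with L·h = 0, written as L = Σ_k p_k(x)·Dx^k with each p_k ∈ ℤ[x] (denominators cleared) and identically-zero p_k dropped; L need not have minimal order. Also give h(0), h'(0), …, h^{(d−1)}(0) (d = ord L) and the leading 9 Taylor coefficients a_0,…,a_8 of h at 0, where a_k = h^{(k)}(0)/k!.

f: a_k = -2, 0, 4, 0, -4/3, 0, 8/45, 0, -4/315, …
h₀=f(r): pull back L_f along r ⇒ L₀.
h=∫h₀ ⇒ L = L₀·Dx.
L = (16 + 96·x + 192·x^2 + 128·x^3)·Dx - 2·Dx^2 + (1 + 2·x)·Dx^3  (order 3).
h: a_k = 0, -2, 0, 16/3, 8, -16/15, -128/9, -5248/315, -32/15, …
ICs: h(0) = 0, h′(0) = -2, h′′(0) = 0.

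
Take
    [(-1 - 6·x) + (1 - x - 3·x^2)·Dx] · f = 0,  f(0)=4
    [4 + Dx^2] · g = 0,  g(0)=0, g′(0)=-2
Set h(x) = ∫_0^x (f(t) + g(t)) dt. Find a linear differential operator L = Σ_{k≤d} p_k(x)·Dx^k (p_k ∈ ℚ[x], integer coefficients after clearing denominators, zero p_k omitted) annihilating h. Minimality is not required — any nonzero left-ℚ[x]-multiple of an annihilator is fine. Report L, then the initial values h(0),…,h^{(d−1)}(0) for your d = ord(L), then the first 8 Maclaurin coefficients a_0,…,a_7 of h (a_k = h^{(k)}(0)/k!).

L = (92 + 608·x + 512·x^2 + 1104·x^3 + 360·x^4 + 432·x^5)·Dx + (-24 + 4·x + 24·x^2 + 80·x^3 + 180·x^4 + 216·x^5 + 216·x^6)·Dx^2 + (23 + 152·x + 128·x^2 + 276·x^3 + 90·x^4 + 108·x^5)·Dx^3 + (-6 + x + 6·x^2 + 20·x^3 + 45·x^4 + 54·x^5 + 54·x^6)·Dx^4  (order 4).
h: a_k = 0, 4, 1, 16/3, 22/3, 76/5, 1198/45, 388/7, …
ICs: h(0) = 0, h′(0) = 4, h′′(0) = 2, h′′′(0) = 32.

f: a_k = 4, 4, 16, 28, 76, 160, 388, 868, …
g: a_k = 0, -2, 0, 4/3, 0, -4/15, 0, 8/315, …
Weyl lclm of L_f,L_g ⇒ L₀ (ord ≤ 3).
Integrate: L := L₀·Dx.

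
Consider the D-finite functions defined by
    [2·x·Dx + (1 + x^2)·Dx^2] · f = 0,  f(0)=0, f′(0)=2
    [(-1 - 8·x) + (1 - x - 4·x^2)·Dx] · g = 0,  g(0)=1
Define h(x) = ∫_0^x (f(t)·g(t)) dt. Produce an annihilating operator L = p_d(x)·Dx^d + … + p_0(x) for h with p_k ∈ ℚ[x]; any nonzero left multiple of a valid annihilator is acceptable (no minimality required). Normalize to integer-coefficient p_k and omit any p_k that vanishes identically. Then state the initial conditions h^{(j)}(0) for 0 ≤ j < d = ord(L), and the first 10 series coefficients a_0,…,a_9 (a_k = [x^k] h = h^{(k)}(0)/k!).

f: a_k = 0, 2, 0, -2/3, 0, 2/5, 0, -2/7, 0, 2/9, …
g: a_k = 1, 1, 5, 9, 29, 65, 181, 441, 1165, 2929, …
Product ⇒ symmetric product L₀, ord ≤ 2.
∫: right-multiply L₀ by Dx.
L = (8 + 2·x + 24·x^2)·Dx + (2 + 14·x + 4·x^2 + 24·x^3)·Dx^2 + (-1 + x + 3·x^2 + x^3 + 4·x^4)·Dx^3  (order 3).
h: a_k = 0, 0, 1, 2/3, 7/3, 52/15, 413/45, 622/35, 904/21, 88408/945, …
ICs: h(0) = 0, h′(0) = 0, h′′(0) = 2.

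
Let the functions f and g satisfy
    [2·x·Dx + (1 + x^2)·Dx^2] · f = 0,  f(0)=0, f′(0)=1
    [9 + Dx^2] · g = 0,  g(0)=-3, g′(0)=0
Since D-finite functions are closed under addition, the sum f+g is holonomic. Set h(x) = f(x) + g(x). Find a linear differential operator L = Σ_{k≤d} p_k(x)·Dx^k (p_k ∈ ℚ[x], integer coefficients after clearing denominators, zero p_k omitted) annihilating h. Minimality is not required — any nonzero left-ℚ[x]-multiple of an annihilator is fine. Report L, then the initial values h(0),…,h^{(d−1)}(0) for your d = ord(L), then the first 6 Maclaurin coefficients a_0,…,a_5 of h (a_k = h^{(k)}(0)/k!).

f: a_k = 0, 1, 0, -1/3, 0, 1/5, …
g: a_k = -3, 0, 27/2, 0, -81/8, 0, …
Weyl lclm of L_f,L_g ⇒ L₀ (ord ≤ 4).
L = (-54·x + 540·x^3 + 162·x^5)·Dx + (63 + 279·x^2 + 297·x^4 + 81·x^6)·Dx^2 + (-6·x + 60·x^3 + 18·x^5)·Dx^3 + (7 + 31·x^2 + 33·x^4 + 9·x^6)·Dx^4  (order 4).
h: a_k = -3, 1, 27/2, -1/3, -81/8, 1/5, …
ICs: h(0) = -3, h′(0) = 1, h′′(0) = 27, h′′′(0) = -2.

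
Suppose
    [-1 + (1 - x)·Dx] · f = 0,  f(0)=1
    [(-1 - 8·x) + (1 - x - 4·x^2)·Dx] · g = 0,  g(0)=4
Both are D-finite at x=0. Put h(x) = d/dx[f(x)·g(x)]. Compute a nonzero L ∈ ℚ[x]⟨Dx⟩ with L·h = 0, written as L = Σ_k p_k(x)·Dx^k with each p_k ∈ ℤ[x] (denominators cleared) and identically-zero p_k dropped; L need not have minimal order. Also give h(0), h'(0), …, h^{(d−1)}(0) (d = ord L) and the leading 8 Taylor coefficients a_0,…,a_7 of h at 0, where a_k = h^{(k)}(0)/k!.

f: a_k = 1, 1, 1, 1, 1, 1, 1, 1, …
g: a_k = 4, 4, 20, 36, 116, 260, 724, 1764, …
h₀=f·g: eliminate ⇒ L₀, order ≤ 1·1.
h₀' ⇒ L via d/dx closure of L₀.
L = (7 + 6·x + 3·x^2 - 96·x^3 + 96·x^4) + (-1 - x + 15·x^2 - 7·x^3 - 30·x^4 + 24·x^5)·Dx  (order 1).
h: a_k = 8, 56, 192, 720, 2200, 6984, 20496, 60704, …
ICs: h(0) = 8.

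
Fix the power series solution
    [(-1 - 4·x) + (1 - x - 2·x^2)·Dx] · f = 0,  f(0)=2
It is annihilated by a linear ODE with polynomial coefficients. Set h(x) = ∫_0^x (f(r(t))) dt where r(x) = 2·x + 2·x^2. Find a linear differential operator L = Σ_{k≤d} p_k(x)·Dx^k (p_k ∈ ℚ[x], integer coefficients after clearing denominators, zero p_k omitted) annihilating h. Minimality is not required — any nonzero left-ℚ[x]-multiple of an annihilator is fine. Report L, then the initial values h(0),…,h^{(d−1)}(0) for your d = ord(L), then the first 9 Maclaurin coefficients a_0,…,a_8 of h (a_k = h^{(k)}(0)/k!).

f: a_k = 2, 2, 6, 10, 22, 42, 86, 170, 342, …
Change of var in L_f (x↦r) gives L₀.
h=∫₀ˣh₀: take L = L₀·Dx.
L = (2 + 20·x + 48·x^2 + 32·x^3)·Dx + (-1 + 2·x + 10·x^2 + 16·x^3 + 8·x^4)·Dx^2  (order 2).
h: a_k = 0, 2, 2, 28/3, 32, 616/5, 1496/3, 14416/7, 8704, …
ICs: h(0) = 0, h′(0) = 2.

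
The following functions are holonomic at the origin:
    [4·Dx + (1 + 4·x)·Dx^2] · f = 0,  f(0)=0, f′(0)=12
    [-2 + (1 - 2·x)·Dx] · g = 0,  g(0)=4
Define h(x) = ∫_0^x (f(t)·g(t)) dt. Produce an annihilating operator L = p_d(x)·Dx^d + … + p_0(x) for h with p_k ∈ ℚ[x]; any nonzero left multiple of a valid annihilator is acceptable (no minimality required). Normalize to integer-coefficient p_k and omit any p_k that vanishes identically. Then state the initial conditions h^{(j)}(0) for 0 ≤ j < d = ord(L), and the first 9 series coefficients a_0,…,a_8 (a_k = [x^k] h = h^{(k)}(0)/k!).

f: a_k = 0, 12, -24, 64, -192, 3072/5, -2048, 49152/7, -24576, …
g: a_k = 4, 8, 16, 32, 64, 128, 256, 512, 1024, …
L₀ := L_f ⊗_s L_g (sym. prod.), ord ≤ 2.
Integrate: L := L₀·Dx.
L = 8·Dx + 24·x·Dx^2 + (-1 - 2·x + 8·x^2)·Dx^3  (order 3).
h: a_k = 0, 0, 24, 0, 64, -256/5, 4864/15, -3072/5, 85248/35, …
ICs: h(0) = 0, h′(0) = 0, h′′(0) = 48.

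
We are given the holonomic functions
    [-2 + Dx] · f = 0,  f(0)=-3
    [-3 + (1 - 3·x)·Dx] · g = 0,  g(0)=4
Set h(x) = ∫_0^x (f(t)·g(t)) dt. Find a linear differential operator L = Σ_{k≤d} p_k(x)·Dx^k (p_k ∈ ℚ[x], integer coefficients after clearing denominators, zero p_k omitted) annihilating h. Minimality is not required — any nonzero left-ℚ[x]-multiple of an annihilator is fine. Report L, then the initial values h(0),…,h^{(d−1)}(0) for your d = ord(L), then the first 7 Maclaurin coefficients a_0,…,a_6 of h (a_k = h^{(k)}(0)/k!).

f: a_k = -3, -6, -6, -4, -2, -4/5, -4/15, …
g: a_k = 4, 12, 36, 108, 324, 972, 2916, …
h₀=f·g: eliminate ⇒ L₀, order ≤ 1·1.
∫: right-multiply L₀ by Dx.
L = (5 - 6·x)·Dx + (-1 + 3·x)·Dx^2  (order 2).
h: a_k = 0, -12, -30, -68, -157, -1892/5, -14198/15, …
ICs: h(0) = 0, h′(0) = -12.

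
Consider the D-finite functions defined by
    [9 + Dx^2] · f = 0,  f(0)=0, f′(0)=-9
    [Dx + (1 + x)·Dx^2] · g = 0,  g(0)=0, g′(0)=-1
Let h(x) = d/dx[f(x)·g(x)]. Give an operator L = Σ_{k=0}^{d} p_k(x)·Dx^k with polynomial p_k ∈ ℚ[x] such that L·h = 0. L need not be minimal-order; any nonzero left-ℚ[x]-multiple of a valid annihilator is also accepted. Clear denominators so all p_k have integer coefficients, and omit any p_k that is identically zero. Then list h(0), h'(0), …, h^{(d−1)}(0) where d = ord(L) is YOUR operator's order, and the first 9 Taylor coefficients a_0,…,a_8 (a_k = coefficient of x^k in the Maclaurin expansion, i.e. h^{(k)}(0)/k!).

L = (13743 + 107892·x + 319302·x^2 + 475308·x^3 + 381267·x^4 + 157464·x^5 + 26244·x^6) + (4104 + 24192·x + 53460·x^2 + 56700·x^3 + 29160·x^4 + 5832·x^5)·Dx + (4020 + 27828·x + 76770·x^2 + 109512·x^3 + 85698·x^4 + 34992·x^5 + 5832·x^6)·Dx^2 + (456 + 2688·x + 5940·x^2 + 6300·x^3 + 3240·x^4 + 648·x^5)·Dx^3 + (277 + 1760·x + 4588·x^2 + 6300·x^3 + 4815·x^4 + 1944·x^5 + 324·x^6)·Dx^4  (order 4).
h: a_k = 0, 18, -27/2, -42, 45/2, 81/4, -651/80, -387/70, 81/35, …
ICs: h(0) = 0, h′(0) = 18, h′′(0) = -27, h′′′(0) = -252.

f: a_k = 0, -9, 0, 27/2, 0, -243/40, 0, 729/560, 0, …
g: a_k = 0, -1, 1/2, -1/3, 1/4, -1/5, 1/6, -1/7, 1/8, …
f·g: L₀ = L_f ⊗_s L_g, ord ≤ 2·2.
h=h₀': d/dx-closure on L₀ ⇒ L.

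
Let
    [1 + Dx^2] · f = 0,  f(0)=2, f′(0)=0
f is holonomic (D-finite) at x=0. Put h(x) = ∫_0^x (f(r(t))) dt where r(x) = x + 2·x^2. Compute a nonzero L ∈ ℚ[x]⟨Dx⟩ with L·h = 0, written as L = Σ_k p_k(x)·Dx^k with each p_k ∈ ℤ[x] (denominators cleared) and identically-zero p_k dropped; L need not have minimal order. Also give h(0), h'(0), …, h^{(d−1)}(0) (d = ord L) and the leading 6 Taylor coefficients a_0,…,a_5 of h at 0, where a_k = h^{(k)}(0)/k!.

f: a_k = 2, 0, -1, 0, 1/12, 0, …
L₀ from L_f via x↦r, Dx↦r'^{-1}Dx.
h=∫₀ˣh₀: take L = L₀·Dx.
L = (1 + 12·x + 48·x^2 + 64·x^3)·Dx - 4·Dx^2 + (1 + 4·x)·Dx^3  (order 3).
h: a_k = 0, 2, 0, -1/3, -1, -47/60, …
ICs: h(0) = 0, h′(0) = 2, h′′(0) = 0.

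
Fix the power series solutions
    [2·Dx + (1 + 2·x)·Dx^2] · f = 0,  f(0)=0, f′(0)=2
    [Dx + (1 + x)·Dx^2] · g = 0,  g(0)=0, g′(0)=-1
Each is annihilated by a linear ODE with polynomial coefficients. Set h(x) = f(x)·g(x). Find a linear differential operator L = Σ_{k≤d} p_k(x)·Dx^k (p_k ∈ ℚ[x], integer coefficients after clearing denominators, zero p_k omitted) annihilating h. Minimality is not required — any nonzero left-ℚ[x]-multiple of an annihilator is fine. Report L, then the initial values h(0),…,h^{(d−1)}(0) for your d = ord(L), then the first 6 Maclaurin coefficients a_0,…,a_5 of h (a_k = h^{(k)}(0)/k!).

L = (20 + 48·x + 32·x^2)·Dx + (66 + 268·x + 360·x^2 + 160·x^3)·Dx^2 + (32 + 180·x + 372·x^2 + 336·x^3 + 112·x^4)·Dx^3 + (3 + 22·x + 63·x^2 + 88·x^3 + 60·x^4 + 16·x^5)·Dx^4  (order 4).
h: a_k = 0, 0, -2, 3, -13/3, 13/2, …
ICs: h(0) = 0, h′(0) = 0, h′′(0) = -4, h′′′(0) = 18.

f: a_k = 0, 2, -2, 8/3, -4, 32/5, …
g: a_k = 0, -1, 1/2, -1/3, 1/4, -1/5, …
L₀ := L_f ⊗_s L_g (sym. prod.), ord ≤ 4.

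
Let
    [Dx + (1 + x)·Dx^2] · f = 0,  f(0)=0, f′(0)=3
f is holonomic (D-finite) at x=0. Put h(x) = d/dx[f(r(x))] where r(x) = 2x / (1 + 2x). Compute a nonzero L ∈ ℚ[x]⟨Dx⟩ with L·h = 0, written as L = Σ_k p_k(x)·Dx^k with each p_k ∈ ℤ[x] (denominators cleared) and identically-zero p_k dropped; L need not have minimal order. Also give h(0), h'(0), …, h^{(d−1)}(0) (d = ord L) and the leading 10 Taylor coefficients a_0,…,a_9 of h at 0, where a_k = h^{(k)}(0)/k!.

f: a_k = 0, 3, -3/2, 1, -3/4, 3/5, -1/2, 3/7, -3/8, 1/3, …
Substitute x→r, Dx→(1/r')Dx; clear ⇒ L₀.
h=h₀': d/dx-closure on L₀ ⇒ L.
L = (6 + 16·x) + (1 + 6·x + 8·x^2)·Dx  (order 1).
h: a_k = 6, -36, 168, -720, 2976, -12096, 48768, -195840, 784896, -3142656, …
ICs: h(0) = 6.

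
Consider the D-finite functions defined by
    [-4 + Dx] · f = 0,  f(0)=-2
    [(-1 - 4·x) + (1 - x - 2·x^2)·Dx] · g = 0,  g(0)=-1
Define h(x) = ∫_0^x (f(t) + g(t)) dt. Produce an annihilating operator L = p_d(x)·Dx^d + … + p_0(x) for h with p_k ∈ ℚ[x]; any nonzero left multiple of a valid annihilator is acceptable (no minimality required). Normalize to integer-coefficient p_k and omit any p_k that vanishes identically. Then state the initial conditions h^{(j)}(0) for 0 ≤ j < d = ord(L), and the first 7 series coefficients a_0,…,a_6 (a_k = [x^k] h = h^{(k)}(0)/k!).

f: a_k = -2, -8, -16, -64/3, -64/3, -256/15, -512/45, …
g: a_k = -1, -1, -3, -5, -11, -21, -43, …
h₀=f+g: left-lcm gives L₀, ord ≤ 2.
∫: right-multiply L₀ by Dx.
L = (8 + 192·x^2 + 128·x^3)·Dx + (10 - 44·x - 72·x^2 + 64·x^3 + 64·x^4)·Dx^2 + (-3 + 11·x + 6·x^2 - 24·x^3 - 16·x^4)·Dx^3  (order 3).
h: a_k = 0, -3, -9/2, -19/3, -79/12, -97/15, -571/90, …
ICs: h(0) = 0, h′(0) = -3, h′′(0) = -9.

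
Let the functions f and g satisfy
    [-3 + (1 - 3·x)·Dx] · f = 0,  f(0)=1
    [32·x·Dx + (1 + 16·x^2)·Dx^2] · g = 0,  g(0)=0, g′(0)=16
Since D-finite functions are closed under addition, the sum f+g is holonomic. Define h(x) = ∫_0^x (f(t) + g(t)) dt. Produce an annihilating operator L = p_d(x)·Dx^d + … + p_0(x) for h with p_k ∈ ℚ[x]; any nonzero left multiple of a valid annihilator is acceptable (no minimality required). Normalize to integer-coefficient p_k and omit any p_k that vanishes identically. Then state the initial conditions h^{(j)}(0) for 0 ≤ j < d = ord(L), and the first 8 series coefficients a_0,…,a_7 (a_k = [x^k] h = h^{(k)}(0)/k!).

L = (-96 + 1152·x + 4608·x^2)·Dx^2 + (43 - 96·x + 240·x^2 + 4608·x^3)·Dx^3 + (-3 - 7·x - 112·x^3 + 768·x^4)·Dx^4  (order 4).
h: a_k = 0, 1, 19/2, 3, -175/12, 81/5, 5311/30, 729/7, …
ICs: h(0) = 0, h′(0) = 1, h′′(0) = 19, h′′′(0) = 18.

f: a_k = 1, 3, 9, 27, 81, 243, 729, 2187, …
g: a_k = 0, 16, 0, -256/3, 0, 4096/5, 0, -65536/7, …
Weyl lclm of L_f,L_g ⇒ L₀ (ord ≤ 3).
∫: right-multiply L₀ by Dx.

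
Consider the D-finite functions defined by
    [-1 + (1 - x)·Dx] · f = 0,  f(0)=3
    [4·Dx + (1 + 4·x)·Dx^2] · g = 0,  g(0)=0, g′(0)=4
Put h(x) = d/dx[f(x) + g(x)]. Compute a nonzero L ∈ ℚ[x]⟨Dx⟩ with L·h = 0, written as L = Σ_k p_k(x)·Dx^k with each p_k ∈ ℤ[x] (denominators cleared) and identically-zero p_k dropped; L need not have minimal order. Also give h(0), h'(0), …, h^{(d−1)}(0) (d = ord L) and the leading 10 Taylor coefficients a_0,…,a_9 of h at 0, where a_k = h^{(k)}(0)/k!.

f: a_k = 3, 3, 3, 3, 3, 3, 3, 3, 3, 3, …
g: a_k = 0, 4, -8, 64/3, -64, 1024/5, -2048/3, 16384/7, -8192, 262144/9, …
L₀ := lclm(L_f,L_g); ord L₀ ≤ 1+2.
h₀' ⇒ L via d/dx closure of L₀.
L = (44 + 16·x) + (-13 + 56·x + 32·x^2)·Dx + (-3 - 11·x + 6·x^2 + 8·x^3)·Dx^2  (order 2).
h: a_k = 7, -10, 73, -244, 1039, -4078, 16405, -65512, 262171, -1048546, …
ICs: h(0) = 7, h′(0) = -10.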